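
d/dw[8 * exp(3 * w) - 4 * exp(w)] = 24*exp(3*w) - 4*exp(w)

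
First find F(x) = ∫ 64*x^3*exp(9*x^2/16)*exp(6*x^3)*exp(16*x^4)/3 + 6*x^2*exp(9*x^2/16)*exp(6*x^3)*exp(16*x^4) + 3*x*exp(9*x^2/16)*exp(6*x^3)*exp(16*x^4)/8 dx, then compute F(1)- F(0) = -1/3 + exp(361/16)/3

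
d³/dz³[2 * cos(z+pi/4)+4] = 2*sin(z + pi/4)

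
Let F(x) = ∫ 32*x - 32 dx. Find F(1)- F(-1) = -64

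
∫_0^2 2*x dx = 4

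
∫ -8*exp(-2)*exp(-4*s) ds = 2*exp(-4*s - 2) + C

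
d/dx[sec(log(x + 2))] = tan(log(x + 2))*sec(log(x + 2))/(x + 2)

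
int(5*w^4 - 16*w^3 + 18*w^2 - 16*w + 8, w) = w^5 - 4*w^4 + 6*w^3 - 8*w^2 + 8*w + C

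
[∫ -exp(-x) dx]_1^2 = -exp(-1) + exp(-2)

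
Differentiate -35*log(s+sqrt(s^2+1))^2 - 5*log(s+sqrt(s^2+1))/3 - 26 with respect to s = (-210*s*log(s + sqrt(s^2 + 1)) - 5*s - 210*sqrt(s^2 + 1)*log(s + sqrt(s^2 + 1)) - 5*sqrt(s^2 + 1))/(3*s^2 + 3*s*sqrt(s^2 + 1) + 3)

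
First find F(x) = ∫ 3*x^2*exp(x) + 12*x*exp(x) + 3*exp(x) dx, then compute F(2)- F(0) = 3 + 21*exp(2)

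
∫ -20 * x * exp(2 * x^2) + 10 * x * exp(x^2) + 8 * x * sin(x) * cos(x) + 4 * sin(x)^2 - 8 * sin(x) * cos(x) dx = (4*x - 4)*sin(x)^2 - 5*exp(2*x^2) + 5*exp(x^2) + C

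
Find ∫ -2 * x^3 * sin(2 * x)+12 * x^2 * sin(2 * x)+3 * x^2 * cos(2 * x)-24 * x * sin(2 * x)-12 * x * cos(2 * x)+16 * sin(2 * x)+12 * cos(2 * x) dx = (x - 2)^3*cos(2*x) + C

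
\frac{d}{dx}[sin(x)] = cos(x)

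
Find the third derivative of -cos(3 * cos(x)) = 3*(9*sin(x)^2*sin(3*cos(x)) + sin(3*cos(x)) + 9*cos(x)*cos(3*cos(x)))*sin(x)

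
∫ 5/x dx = 5*log(3*x) + C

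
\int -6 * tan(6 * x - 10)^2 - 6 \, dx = -tan(6*x - 10) + C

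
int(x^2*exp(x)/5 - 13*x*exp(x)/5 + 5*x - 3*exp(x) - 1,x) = x*(25*x + 2*(x - 15)*exp(x) - 10)/10 + C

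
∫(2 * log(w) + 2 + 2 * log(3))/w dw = (log(3*w) + 1)^2 + C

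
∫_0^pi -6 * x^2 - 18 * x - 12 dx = (5 + 2*pi)*(-pi^2 - 2*pi - 1) + 5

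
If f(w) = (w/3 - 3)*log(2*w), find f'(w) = (w*log(w) + w*log(2) + w - 9)/(3*w)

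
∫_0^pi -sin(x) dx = -2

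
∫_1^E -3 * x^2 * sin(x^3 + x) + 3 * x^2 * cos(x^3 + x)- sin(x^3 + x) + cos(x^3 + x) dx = sqrt(2)*(sin(pi/4 + E + exp(3)) - sin(pi/4 + 2))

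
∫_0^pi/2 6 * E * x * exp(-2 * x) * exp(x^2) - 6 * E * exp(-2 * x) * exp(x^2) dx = -3*E + 3*exp((-1 + pi/2)^2)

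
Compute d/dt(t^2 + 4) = 2*t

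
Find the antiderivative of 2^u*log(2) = 2^u + C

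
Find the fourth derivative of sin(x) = sin(x)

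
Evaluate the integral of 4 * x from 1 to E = -2 + 2*exp(2)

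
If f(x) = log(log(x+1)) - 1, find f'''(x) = (2*log(x + 1)^2 + 3*log(x + 1) + 2)/(x^3*log(x + 1)^3 + 3*x^2*log(x + 1)^3 + 3*x*log(x + 1)^3 + log(x + 1)^3)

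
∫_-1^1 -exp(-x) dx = -E + exp(-1)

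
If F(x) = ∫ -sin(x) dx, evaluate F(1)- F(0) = -1 + cos(1)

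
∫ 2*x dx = x^2 + C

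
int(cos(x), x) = sin(x) + C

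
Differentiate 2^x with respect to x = 2^x*log(2)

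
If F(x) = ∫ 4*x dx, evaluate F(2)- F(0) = 8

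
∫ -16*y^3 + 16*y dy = -4*y^4 + 8*y^2 + C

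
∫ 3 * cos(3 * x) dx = sin(3*x) + C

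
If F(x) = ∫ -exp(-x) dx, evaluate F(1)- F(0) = -1 + exp(-1)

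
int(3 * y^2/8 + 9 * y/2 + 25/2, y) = y^3/8 + 9*y^2/4 + 25*y/2 + C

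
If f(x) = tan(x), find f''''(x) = 24*tan(x)^5 + 40*tan(x)^3 + 16*tan(x)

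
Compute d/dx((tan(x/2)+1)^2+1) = (sin(x/2)/cos(x/2) + 1)/cos(x/2)^2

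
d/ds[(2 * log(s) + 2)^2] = (8*log(s) + 8)/s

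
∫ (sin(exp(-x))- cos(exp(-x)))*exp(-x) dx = sqrt(2)*sin(pi/4 + exp(-x)) + C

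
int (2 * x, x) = x^2 + C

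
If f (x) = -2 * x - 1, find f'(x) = -2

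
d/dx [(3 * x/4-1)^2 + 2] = 9*x/8 - 3/2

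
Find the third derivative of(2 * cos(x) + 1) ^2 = 4*(8*cos(x) + 1)*sin(x)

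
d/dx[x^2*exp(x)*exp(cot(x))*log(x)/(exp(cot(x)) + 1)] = x*(x*exp(1/tan(x))*log(x) - x*log(x)/tan(x)^2 + 2*exp(1/tan(x))*log(x) + exp(1/tan(x)) + 2*log(x) + 1)*exp(x + 1/tan(x))/(exp(1/tan(x)) + 1)^2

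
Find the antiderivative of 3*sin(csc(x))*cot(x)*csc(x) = 3*cos(csc(x)) + C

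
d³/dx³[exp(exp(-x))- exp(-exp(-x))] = (-exp(2*x) + 3*exp(x) - 3*exp(x + 2*exp(-x)) - exp(2*x + 2*exp(-x)) - exp(2*exp(-x)) - 1)*exp(-3*x - exp(-x))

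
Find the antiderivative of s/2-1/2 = s^2/4 - s/2 + C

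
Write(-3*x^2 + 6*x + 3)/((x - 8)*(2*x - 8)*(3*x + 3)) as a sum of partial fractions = -1/(45*(x + 1)) + 7/(40*(x - 4)) - 47/(72*(x - 8))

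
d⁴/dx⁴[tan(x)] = 24*tan(x)^5 + 40*tan(x)^3 + 16*tan(x)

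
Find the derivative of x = 1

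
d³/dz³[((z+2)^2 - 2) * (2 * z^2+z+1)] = 48*z + 54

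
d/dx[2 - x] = -1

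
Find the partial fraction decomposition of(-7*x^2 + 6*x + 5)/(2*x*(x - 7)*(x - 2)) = 11/(20*(x - 2)) - 148/(35*(x - 7)) + 5/(28*x)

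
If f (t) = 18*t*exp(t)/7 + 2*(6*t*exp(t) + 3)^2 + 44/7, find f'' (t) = 288*t^2*exp(2*t) + 576*t*exp(2*t) + 522*t*exp(t)/7 + 144*exp(2*t) + 1044*exp(t)/7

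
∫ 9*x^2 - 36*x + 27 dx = 3*x^3 - 18*x^2 + 27*x + C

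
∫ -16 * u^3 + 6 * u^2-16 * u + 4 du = -4*u^4 + 2*u^3 - 8*u^2 + 4*u + C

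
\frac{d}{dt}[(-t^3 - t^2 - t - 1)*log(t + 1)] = -3*t^2*log(t + 1) - t^2 - 2*t*log(t + 1) - log(t + 1) - 1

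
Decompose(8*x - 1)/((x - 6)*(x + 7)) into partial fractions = 57/(13*(x + 7)) + 47/(13*(x - 6))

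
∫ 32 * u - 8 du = 16*u^2 - 8*u + C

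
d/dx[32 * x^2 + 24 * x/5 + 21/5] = 64*x + 24/5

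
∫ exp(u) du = exp(u) + C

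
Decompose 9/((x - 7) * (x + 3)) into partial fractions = -9/(10*(x + 3)) + 9/(10*(x - 7))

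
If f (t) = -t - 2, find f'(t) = -1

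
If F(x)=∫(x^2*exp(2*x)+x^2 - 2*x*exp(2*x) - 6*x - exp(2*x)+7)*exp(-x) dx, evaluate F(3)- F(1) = 0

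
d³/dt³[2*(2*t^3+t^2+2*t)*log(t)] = (24*t^2*log(t) + 44*t^2 + 4*t - 4)/t^2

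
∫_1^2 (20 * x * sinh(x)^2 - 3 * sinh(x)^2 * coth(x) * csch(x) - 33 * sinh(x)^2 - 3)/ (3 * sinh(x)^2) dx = -coth(1) - 1 - csch(1) + csch(2) + coth(2)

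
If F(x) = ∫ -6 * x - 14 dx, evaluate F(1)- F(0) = -17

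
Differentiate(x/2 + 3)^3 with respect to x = 3*x^2/8 + 9*x/2 + 27/2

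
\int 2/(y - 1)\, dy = 2*log(y - 1) + C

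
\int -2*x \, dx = -x^2 + C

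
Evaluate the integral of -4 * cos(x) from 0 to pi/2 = -4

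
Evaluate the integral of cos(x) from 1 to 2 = -sin(1) + sin(2)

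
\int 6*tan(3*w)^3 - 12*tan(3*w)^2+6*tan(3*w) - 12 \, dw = (tan(3*w) - 2)^2 + C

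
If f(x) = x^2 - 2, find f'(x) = 2*x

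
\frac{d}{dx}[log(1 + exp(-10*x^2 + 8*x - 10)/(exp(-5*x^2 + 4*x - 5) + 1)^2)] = (-20*x*exp(5*x^2 - 4*x + 5) + 8*exp(5*x^2 - 4*x + 5))/(2 + 4*exp(5)*exp(-4*x)*exp(5*x^2) + 3*exp(10)*exp(-8*x)*exp(10*x^2) + exp(15)*exp(-12*x)*exp(15*x^2))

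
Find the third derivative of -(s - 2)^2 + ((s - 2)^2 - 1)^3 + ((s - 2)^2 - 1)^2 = 120*s^3 - 720*s^2 + 1392*s - 864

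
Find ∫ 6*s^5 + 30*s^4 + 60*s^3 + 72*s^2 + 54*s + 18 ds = s^6 + 6*s^5 + 15*s^4 + 24*s^3 + 27*s^2 + 18*s + C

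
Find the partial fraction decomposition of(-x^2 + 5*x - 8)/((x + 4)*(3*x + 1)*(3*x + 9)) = -1/(3*(3*x + 1)) - 4/(3*(x + 4)) + 4/(3*(x + 3))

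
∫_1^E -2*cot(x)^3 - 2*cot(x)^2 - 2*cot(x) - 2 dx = -(cot(1) + 1)^2 + (cot(E) + 1)^2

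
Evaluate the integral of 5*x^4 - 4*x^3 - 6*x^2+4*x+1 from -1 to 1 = 0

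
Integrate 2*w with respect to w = w^2 + C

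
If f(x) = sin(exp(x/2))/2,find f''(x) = exp(x/2)*cos(exp(x/2))/8 - exp(x)*sin(exp(x/2))/8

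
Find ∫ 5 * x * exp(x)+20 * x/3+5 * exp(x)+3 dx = x*(10*x + 15*exp(x) + 9)/3 + C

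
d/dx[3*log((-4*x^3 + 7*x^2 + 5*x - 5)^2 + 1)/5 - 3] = (288*x^5 - 840*x^4 + 108*x^3 + 990*x^2 - 270*x - 150)/(80*x^6 - 280*x^5 + 45*x^4 + 550*x^3 - 225*x^2 - 250*x + 130)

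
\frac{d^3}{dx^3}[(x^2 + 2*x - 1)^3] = 120*x^3 + 360*x^2 + 216*x - 24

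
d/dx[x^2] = 2*x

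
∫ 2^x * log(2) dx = 2^x + C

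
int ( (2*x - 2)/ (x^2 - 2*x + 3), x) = log((x - 1)^2 + 2) + C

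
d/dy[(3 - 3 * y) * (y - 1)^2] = -9*y^2 + 18*y - 9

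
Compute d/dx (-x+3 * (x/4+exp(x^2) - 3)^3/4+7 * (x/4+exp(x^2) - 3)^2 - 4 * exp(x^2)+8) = 9*x^3*exp(x^2)/32 + 9*x^2*exp(2*x^2)/4 + x^2*exp(x^2)/4 + 9*x^2/256 + 9*x*exp(3*x^2)/2 + x*exp(2*x^2) - 1639*x*exp(x^2)/32 + x/32 + 9*exp(2*x^2)/16 + exp(x^2)/8 - 103/16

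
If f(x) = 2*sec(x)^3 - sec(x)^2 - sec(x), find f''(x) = (96*sin(x)^2/cos(x) + 19*cos(x) + 8*cos(2*x) + cos(3*x) - 16)/(cos(2*x) + 1)^2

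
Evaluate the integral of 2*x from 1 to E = -1 + exp(2)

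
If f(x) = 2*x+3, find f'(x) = 2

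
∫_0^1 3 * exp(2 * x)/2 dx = -3/4 + 3*exp(2)/4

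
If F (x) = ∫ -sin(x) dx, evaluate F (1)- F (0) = -1 + cos(1)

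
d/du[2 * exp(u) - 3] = 2*exp(u)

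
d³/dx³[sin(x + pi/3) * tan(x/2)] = 3*sin(x + pi/3)*tan(x/2)^4/4 - sin(x + pi/3)*tan(x/2)^2/2 - 5*sin(x + pi/3)/4 + 3*cos(x + pi/3)*tan(x/2)^3/2 + cos(x + pi/3)*tan(x/2)/2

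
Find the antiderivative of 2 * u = u^2 + C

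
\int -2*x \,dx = -x^2 + C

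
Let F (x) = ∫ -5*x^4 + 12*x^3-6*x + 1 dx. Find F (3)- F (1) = -24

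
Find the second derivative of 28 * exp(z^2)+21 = 112*z^2*exp(z^2) + 56*exp(z^2)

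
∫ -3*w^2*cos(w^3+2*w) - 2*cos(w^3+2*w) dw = -sin(w*(w^2 + 2)) + C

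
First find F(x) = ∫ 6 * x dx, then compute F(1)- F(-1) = 0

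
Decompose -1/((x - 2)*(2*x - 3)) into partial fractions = 2/(2*x - 3) - 1/(x - 2)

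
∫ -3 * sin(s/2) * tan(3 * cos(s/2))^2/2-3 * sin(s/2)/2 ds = tan(3*cos(s/2)) + C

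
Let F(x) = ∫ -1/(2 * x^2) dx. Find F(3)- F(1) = -1/3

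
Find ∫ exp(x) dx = exp(x) + C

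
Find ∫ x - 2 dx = x^2/2 - 2*x + C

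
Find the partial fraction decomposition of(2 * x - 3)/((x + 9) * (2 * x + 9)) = -8/(3*(2*x + 9)) + 7/(3*(x + 9))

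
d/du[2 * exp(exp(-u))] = -2*exp(-u + exp(-u))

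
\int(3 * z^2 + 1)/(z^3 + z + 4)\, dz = log(z^3 + z + 4) + C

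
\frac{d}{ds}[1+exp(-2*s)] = -2*exp(-2*s)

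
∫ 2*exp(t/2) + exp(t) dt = (exp(t/2) + 2)^2 + C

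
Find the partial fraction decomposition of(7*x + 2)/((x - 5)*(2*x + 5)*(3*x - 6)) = -62/(405*(2*x + 5)) - 16/(81*(x - 2)) + 37/(135*(x - 5))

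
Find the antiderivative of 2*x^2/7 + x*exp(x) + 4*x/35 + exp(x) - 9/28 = x*(40*x^2 + 24*x + 420*exp(x) - 135)/420 + C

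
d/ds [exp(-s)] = -exp(-s)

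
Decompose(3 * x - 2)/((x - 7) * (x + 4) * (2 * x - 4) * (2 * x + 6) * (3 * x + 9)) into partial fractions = -7/(396*(x + 4)) + 107/(6000*(x + 3)) - 11/(600*(x + 3)^2) - 1/(2250*(x - 2)) + 19/(66000*(x - 7))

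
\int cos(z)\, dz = sin(z) + C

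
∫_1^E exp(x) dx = -E + exp(E)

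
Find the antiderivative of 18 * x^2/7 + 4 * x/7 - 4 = 6*x^3/7 + 2*x^2/7 - 4*x + C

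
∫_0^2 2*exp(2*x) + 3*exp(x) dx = -6 + (1 + exp(2))*(2 + exp(2))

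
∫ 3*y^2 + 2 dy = y^3 + 2*y + C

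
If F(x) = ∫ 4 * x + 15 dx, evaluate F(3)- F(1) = 46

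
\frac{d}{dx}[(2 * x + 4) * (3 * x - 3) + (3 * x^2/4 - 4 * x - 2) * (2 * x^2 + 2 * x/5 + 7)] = 6*x^3 - 231*x^2/10 + 113*x/10 - 114/5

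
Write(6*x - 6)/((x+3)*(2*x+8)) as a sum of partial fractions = 15/(x + 4) - 12/(x + 3)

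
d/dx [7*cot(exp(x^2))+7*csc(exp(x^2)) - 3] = -14*x*(cos(exp(x^2)) + 1)*exp(x^2)/sin(exp(x^2))^2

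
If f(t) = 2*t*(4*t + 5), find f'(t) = 16*t + 10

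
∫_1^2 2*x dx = 3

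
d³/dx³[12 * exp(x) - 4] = 12*exp(x)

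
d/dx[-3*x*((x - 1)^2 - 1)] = -9*x^2 + 12*x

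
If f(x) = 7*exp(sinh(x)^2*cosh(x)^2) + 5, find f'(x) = 7*exp(cosh(2*x)/2 - 1/2)*exp((cosh(2*x) - 1)^2/4)*sinh(4*x)/2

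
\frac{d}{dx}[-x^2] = -2*x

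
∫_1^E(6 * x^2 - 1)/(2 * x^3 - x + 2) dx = -log(3) + log(-E + 2 + 2*exp(3))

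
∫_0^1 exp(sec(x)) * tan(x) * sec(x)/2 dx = -E/2 + exp(sec(1))/2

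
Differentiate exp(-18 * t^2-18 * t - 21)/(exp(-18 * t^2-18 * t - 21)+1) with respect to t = (-36*t*exp(18*t^2 + 18*t + 21) - 18*exp(18*t^2 + 18*t + 21))/(exp(42)*exp(36*t)*exp(36*t^2) + 2*exp(21)*exp(18*t)*exp(18*t^2) + 1)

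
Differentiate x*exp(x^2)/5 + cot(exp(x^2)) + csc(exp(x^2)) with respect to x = (2*x^2/5 - 2*x*cos(exp(x^2))/sin(exp(x^2))^2 - 2*x/sin(exp(x^2))^2 + 1/5)*exp(x^2)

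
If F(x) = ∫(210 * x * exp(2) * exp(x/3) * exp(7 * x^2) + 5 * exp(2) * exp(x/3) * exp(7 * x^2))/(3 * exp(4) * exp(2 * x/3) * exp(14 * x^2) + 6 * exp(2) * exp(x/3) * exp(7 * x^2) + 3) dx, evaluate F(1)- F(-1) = -5*exp(26/3)/(1 + exp(26/3)) + 5*exp(28/3)/(1 + exp(28/3))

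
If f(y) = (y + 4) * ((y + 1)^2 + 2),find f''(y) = 6*y + 12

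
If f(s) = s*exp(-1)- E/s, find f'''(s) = 6*E/s^4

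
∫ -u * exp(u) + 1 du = (1 - exp(u))*(u - 1) + C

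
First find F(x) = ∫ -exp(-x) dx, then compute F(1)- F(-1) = -E + exp(-1)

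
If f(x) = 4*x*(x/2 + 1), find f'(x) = 4*x + 4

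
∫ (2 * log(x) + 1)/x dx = (log(x) + 1)*log(x) + C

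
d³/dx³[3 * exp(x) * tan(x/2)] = 3*(3*tan(x/2)^4 + 6*tan(x/2)^3 + 10*tan(x/2)^2 + 10*tan(x/2) + 7)*exp(x)/4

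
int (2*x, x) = x^2 + C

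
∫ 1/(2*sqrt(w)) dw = sqrt(w) + C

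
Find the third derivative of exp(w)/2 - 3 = exp(w)/2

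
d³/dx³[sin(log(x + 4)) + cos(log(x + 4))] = 2*(sin(log(x + 4)) + 2*cos(log(x + 4)))/(x^3 + 12*x^2 + 48*x + 64)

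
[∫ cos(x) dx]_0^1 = sin(1)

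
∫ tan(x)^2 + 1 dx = tan(x) + C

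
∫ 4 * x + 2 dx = 2*x^2 + 2*x + C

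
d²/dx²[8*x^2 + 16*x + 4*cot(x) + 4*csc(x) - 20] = 16 - 4/sin(x) + 8*cos(x)/sin(x)^3 + 8/sin(x)^3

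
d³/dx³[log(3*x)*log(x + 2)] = (2*x^3*log(x) + 2*x^3*log(x + 2) - 6*x^3 + 2*x^3*log(3) + 12*x^2*log(x + 2) - 18*x^2 + 24*x*log(x + 2) - 12*x + 16*log(x + 2))/(x^6 + 6*x^5 + 12*x^4 + 8*x^3)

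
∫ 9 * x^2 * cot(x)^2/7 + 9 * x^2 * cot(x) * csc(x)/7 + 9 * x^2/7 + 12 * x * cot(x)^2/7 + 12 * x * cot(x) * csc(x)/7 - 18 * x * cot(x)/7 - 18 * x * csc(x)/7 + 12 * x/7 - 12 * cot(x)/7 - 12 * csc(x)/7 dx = -3*x*(3*x + 4)*(cot(x) + csc(x))/7 + C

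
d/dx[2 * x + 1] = 2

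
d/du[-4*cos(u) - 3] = 4*sin(u)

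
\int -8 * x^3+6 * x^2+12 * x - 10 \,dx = -2*x^4 + 2*x^3 + 6*x^2 - 10*x + C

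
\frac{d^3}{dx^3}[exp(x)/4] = exp(x)/4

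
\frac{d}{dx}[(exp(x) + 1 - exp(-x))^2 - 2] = (2*exp(4*x) + 2*exp(3*x) + 2*exp(x) - 2)*exp(-2*x)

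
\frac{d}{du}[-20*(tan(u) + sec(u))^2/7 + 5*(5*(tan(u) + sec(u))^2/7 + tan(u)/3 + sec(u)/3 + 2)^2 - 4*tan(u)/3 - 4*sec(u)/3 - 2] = 2*(sin(u) + 1)^2*(-2790*sin(u)^2/cos(u)^2 + 399*sin(u)/cos(u) + 4500*sin(u)/cos(u)^2 + 245 + 2751/cos(u) + 7290/cos(u)^2)/(441*cos(u)^3)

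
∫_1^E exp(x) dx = -E + exp(E)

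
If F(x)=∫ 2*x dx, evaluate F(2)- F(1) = 3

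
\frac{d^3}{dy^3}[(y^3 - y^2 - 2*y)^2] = 120*y^3 - 120*y^2 - 72*y + 24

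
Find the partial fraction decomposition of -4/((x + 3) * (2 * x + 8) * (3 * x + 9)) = -2/(3*(x + 4)) + 2/(3*(x + 3)) - 2/(3*(x + 3)^2)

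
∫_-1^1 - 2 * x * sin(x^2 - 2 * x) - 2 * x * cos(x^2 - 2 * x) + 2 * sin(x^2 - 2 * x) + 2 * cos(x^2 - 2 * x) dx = sin(3) + cos(1) + sin(1) - cos(3)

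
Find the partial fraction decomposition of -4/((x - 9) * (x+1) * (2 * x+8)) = -2/(39*(x + 4)) + 1/(15*(x + 1)) - 1/(65*(x - 9))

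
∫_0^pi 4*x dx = 2*pi^2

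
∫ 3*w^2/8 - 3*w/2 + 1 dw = w^3/8 - 3*w^2/4 + w + C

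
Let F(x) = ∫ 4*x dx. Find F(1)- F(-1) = 0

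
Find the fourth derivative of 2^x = 2^x*log(2)^4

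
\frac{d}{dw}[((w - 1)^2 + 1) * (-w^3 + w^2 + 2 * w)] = -5*w^4 + 12*w^3 - 6*w^2 - 4*w + 4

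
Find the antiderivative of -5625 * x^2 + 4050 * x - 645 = -1875*x^3 + 2025*x^2 - 645*x + C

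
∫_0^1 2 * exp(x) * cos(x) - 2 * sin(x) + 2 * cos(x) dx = -3 + (2 + E)*(cos(1) + sin(1))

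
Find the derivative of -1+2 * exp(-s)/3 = -2*exp(-s)/3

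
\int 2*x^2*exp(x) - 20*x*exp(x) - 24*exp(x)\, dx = 2*x*(x - 12)*exp(x) + C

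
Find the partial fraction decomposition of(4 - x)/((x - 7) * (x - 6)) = 2/(x - 6) - 3/(x - 7)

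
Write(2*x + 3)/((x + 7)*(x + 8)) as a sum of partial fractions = 13/(x + 8) - 11/(x + 7)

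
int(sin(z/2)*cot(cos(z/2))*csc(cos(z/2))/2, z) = csc(cos(z/2)) + C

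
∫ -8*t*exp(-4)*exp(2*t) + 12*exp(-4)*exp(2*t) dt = 4*(2 - t)*exp(2*t - 4) + C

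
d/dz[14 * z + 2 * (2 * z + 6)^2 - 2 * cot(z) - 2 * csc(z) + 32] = 16*z + 2*cot(z)^2 + 2*cot(z)*csc(z) + 64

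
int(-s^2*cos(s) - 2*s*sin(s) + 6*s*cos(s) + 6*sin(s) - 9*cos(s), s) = -(s - 3)^2*sin(s) + C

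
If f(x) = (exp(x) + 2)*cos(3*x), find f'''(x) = 18*exp(x)*sin(3*x) - 26*exp(x)*cos(3*x) + 54*sin(3*x)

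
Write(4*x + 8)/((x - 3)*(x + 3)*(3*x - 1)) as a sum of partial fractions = -21/(20*(3*x - 1)) - 1/(15*(x + 3)) + 5/(12*(x - 3))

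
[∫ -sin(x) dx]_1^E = cos(E) - cos(1)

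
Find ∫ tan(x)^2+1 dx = tan(x) + C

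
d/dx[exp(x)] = exp(x)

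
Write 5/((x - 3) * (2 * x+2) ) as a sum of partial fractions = -5/(8*(x + 1)) + 5/(8*(x - 3))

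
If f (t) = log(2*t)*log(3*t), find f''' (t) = (4*log(t) - 6 + 2*log(2) + 2*log(3))/t^3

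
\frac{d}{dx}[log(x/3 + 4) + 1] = 1/(x + 12)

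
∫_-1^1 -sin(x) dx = 0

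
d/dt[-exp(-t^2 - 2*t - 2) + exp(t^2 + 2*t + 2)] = (2*t*exp(2*t^2 + 4*t + 4) + 2*t + 2*exp(2*t^2 + 4*t + 4) + 2)*exp(-t^2 - 2*t - 2)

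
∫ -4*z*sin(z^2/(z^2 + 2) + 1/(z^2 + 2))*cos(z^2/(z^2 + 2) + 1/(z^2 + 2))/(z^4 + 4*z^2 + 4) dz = cos((z^2 + 1)/(z^2 + 2))^2 + C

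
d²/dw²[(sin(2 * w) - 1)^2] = -8*sin(2*w)^2 + 8*sin(2*w) + 8*cos(2*w)^2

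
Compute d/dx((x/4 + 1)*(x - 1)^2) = 3*x^2/4 + x - 7/4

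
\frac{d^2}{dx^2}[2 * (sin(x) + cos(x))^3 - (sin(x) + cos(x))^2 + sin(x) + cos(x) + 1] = -36*sqrt(2)*sin(x)^2*cos(x + pi/4) + 8*sin(x)*cos(x) - 31*sin(x) + 5*cos(x)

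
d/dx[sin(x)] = cos(x)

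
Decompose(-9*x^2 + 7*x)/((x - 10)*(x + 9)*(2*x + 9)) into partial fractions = 95/(29*(2*x + 9)) - 88/(19*(x + 9)) - 830/(551*(x - 10))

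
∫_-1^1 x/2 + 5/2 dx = 5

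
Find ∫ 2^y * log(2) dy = 2^y + C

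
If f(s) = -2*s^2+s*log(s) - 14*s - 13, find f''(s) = (1 - 4*s)/s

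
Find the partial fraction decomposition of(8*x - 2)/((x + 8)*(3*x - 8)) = 29/(16*(3*x - 8)) + 33/(16*(x + 8))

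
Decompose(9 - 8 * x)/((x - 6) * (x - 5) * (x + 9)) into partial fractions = 27/(70*(x + 9)) + 31/(14*(x - 5)) - 13/(5*(x - 6))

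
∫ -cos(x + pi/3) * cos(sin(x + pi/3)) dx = -sin(sin(x + pi/3)) + C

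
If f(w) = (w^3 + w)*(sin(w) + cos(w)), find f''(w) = sqrt(2)*(-w^3*sin(w + pi/4) + 6*w^2*cos(w + pi/4) + 5*w*sin(w + pi/4) + 2*cos(w + pi/4))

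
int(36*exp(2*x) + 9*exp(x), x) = (18*exp(x) + 9)*exp(x) + C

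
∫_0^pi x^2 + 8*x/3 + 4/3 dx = pi*(2 + pi)^2/3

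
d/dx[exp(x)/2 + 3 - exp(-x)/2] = (exp(2*x) + 1)*exp(-x)/2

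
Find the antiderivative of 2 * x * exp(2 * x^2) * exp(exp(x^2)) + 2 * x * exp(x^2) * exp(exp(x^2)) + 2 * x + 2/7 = x^2 + 2*x/7 + exp(x^2 + exp(x^2)) + C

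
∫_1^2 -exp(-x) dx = -exp(-1) + exp(-2)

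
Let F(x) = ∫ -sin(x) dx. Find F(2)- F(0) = -1 + cos(2)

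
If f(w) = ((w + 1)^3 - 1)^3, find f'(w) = 9*w^8 + 72*w^7 + 252*w^6 + 486*w^5 + 540*w^4 + 324*w^3 + 81*w^2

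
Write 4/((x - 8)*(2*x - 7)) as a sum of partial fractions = -8/(9*(2*x - 7)) + 4/(9*(x - 8))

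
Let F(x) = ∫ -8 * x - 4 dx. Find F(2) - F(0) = -24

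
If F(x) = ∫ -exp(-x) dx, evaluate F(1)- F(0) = -1 + exp(-1)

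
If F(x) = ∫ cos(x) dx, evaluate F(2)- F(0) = sin(2)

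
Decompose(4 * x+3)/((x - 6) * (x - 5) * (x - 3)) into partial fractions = 5/(2*(x - 3)) - 23/(2*(x - 5)) + 9/(x - 6)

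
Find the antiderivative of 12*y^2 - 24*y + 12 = 4*y^3 - 12*y^2 + 12*y + C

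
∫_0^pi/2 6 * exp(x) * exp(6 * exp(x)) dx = -exp(6) + exp(6*exp(pi/2))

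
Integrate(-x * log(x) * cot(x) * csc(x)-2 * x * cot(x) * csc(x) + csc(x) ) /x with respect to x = (log(x) + 2)*csc(x) + C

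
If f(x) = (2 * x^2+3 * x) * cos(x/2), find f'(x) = -x^2*sin(x/2) - 3*x*sin(x/2)/2 + 4*x*cos(x/2) + 3*cos(x/2)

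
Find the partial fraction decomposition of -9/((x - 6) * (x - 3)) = 3/(x - 3) - 3/(x - 6)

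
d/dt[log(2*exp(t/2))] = 1/2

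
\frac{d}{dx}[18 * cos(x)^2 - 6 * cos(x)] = 6*sin(x) - 18*sin(2*x)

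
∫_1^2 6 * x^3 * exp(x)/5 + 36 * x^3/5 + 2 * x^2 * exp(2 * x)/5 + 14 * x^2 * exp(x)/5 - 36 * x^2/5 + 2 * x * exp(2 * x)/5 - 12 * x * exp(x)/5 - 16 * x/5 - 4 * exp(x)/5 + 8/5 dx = -2*E/5 - (-2 + E)^2/5 + 14/5 + 4*exp(2)/5 + (5 + 2*exp(2))^2/5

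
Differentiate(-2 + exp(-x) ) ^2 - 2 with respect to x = (4*exp(x) - 2)*exp(-2*x)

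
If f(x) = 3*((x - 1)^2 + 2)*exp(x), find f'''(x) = 3*x^2*exp(x) + 12*x*exp(x) + 9*exp(x)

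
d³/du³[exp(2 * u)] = 8*exp(2*u)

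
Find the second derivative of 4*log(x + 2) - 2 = -4/(x^2 + 4*x + 4)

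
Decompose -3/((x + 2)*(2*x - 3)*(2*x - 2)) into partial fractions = -6/(7*(2*x - 3)) - 1/(14*(x + 2)) + 1/(2*(x - 1))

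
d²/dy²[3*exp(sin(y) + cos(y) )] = 3*(-sin(2*y) - sqrt(2)*sin(y + pi/4) + 1)*exp(sin(y))*exp(cos(y))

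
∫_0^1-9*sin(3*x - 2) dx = -3*cos(2) + 3*cos(1)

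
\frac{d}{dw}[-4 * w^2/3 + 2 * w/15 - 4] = 2/15 - 8*w/3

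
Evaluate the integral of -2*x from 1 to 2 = -3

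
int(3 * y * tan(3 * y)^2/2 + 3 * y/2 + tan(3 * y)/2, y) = y*tan(3*y)/2 + C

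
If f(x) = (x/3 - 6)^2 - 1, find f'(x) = 2*x/9 - 4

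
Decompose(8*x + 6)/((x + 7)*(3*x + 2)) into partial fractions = 2/(19*(3*x + 2)) + 50/(19*(x + 7))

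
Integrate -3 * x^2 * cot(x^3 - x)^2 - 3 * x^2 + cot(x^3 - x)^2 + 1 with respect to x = cot(x^3 - x) + C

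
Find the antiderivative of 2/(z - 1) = 2*log(z - 1) + C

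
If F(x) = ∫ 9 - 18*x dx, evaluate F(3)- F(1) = -54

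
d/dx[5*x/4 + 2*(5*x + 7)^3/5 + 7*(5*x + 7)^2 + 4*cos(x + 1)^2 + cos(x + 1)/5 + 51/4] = 150*x^2 + 770*x - sin(x + 1)/5 - 4*sin(2*x + 2) + 3141/4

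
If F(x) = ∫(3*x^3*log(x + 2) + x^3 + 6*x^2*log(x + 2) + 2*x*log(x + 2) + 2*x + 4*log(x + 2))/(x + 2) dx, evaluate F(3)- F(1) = -3*log(3) + 33*log(5)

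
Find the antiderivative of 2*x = x^2 + C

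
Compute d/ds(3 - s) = -1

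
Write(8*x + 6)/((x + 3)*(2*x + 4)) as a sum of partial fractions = 9/(x + 3) - 5/(x + 2)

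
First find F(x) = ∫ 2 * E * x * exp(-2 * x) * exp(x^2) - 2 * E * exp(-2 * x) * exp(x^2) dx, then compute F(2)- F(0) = 0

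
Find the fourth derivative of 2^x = 2^x*log(2)^4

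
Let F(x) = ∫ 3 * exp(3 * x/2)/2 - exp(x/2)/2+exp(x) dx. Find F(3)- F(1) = -2*exp(3/2) - E + exp(1/2) + exp(3) + exp(9/2)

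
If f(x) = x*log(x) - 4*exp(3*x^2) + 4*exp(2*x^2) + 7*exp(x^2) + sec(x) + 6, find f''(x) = (-144*x^3*exp(3*x^2) + 64*x^3*exp(2*x^2) + 28*x^3*exp(x^2) - 24*x*exp(3*x^2) + 16*x*exp(2*x^2) + 14*x*exp(x^2) - x/cos(x) + 2*x/cos(x)^3 + 1)/x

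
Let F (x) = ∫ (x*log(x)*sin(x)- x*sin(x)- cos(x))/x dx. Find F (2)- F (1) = -cos(1) + (1 - log(2))*cos(2)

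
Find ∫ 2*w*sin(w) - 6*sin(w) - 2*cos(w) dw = (6 - 2*w)*cos(w) + C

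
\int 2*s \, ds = s^2 + C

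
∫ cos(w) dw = sin(w) + C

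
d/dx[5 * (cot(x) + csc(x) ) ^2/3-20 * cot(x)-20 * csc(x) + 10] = 10*(2*cos(x) + 2 - cos(x)^2/(3*sin(x)) - 2*cos(x)/(3*sin(x)) - 1/(3*sin(x)))/sin(x)^2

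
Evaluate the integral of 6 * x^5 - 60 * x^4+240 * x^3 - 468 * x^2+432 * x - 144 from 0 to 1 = -35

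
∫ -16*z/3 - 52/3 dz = -8*z^2/3 - 52*z/3 + C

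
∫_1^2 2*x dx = 3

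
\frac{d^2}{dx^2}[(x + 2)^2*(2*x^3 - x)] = 40*x^3 + 96*x^2 + 42*x - 8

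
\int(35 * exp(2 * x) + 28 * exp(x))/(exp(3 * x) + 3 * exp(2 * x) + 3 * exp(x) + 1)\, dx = (167*exp(2*x) + 264*exp(x) + 104)/(2*(exp(2*x) + 2*exp(x) + 1)) + C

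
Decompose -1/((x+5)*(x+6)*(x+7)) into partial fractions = -1/(2*(x + 7)) + 1/(x + 6) - 1/(2*(x + 5))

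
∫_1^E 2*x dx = -1 + exp(2)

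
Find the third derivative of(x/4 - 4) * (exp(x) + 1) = x*exp(x)/4 - 13*exp(x)/4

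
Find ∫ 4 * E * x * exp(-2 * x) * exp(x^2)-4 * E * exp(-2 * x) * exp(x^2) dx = 2*exp((x - 1)^2) + C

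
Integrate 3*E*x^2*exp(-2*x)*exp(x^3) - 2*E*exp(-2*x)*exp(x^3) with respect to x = exp(x^3 - 2*x + 1) + C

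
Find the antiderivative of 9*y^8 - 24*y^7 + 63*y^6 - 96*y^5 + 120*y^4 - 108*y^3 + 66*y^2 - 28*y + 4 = y^9 - 3*y^8 + 9*y^7 - 16*y^6 + 24*y^5 - 27*y^4 + 22*y^3 - 14*y^2 + 4*y + C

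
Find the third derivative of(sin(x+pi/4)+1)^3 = -21*sin(x + pi/4)^2*cos(x + pi/4) - 12*cos(2*x) + 6*cos(x + pi/4)^3 - 3*cos(x + pi/4)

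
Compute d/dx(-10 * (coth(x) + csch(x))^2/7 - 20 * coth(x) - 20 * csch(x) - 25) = (20*sinh(x) + 140*cosh(x) + 140 + 40/tanh(x) + 40/sinh(x))/(7*sinh(x)^2)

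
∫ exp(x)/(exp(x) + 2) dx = log(exp(x) + 2) + C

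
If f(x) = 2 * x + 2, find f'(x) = 2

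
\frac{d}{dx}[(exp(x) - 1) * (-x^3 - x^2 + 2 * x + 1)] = -x^3*exp(x) - 4*x^2*exp(x) + 3*x^2 + 2*x + 3*exp(x) - 2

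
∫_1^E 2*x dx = -1 + exp(2)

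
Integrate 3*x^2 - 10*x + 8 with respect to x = x^3 - 5*x^2 + 8*x + C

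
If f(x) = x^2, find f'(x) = 2*x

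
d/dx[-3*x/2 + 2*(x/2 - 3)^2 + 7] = x - 15/2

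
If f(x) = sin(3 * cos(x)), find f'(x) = -3*sin(x)*cos(3*cos(x))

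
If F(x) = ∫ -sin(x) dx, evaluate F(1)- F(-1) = 0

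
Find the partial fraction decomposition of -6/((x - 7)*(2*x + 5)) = 12/(19*(2*x + 5)) - 6/(19*(x - 7))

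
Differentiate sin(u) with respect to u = cos(u)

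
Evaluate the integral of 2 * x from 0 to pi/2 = pi^2/4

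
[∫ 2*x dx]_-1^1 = 0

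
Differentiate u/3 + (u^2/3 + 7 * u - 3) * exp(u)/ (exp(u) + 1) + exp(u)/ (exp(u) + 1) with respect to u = (u^2*exp(u) + 2*u*exp(2*u) + 23*u*exp(u) + 22*exp(2*u) + 17*exp(u) + 1)/(3*exp(2*u) + 6*exp(u) + 3)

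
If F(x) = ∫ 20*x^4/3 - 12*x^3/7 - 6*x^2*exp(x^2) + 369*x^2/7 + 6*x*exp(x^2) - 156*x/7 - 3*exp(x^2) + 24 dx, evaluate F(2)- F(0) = 3713/21 - 3*exp(4)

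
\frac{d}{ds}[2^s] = 2^s*log(2)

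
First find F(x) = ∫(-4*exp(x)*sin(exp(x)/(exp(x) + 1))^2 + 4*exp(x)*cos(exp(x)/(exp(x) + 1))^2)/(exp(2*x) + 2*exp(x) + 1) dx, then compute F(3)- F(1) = -2*sin(2*E/(1 + E)) + 2*sin(2*exp(3)/(1 + exp(3)))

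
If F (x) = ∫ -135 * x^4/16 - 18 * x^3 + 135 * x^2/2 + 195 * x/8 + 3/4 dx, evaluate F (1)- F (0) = 117/4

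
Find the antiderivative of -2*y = -y^2 + C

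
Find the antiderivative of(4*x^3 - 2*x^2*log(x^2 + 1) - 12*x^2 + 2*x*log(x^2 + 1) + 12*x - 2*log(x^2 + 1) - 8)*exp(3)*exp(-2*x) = (x^2 + 1)*(-2*x + log(x^2 + 1) + 3)*exp(3 - 2*x) + C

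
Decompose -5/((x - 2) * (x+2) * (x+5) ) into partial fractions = -5/(21*(x + 5)) + 5/(12*(x + 2)) - 5/(28*(x - 2))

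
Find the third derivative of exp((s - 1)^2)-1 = 8*s^3*exp(s^2 - 2*s + 1) - 24*s^2*exp(s^2 - 2*s + 1) + 36*s*exp(s^2 - 2*s + 1) - 20*exp(s^2 - 2*s + 1)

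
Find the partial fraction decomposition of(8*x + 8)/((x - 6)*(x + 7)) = 48/(13*(x + 7)) + 56/(13*(x - 6))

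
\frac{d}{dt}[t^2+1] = 2*t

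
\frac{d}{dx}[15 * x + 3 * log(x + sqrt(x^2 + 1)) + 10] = (15*x^2 + 15*x*sqrt(x^2 + 1) + 3*x + 3*sqrt(x^2 + 1) + 15)/(x^2 + x*sqrt(x^2 + 1) + 1)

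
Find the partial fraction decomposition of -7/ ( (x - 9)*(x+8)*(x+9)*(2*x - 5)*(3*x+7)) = -567/(335240*(3*x + 7)) + 16/(26013*(2*x - 5)) - 7/(8280*(x + 9)) + 1/(867*(x + 8)) - 7/(135252*(x - 9))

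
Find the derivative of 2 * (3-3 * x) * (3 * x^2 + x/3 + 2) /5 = -54*x^2/5 + 32*x/5 - 2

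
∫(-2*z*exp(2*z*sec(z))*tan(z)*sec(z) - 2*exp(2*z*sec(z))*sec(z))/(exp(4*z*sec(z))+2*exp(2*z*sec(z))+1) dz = 1/(exp(2*z*sec(z)) + 1) + C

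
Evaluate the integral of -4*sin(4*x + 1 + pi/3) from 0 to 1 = -cos(1 + pi/3) + cos(pi/3 + 5)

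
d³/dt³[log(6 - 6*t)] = 2/(t^3 - 3*t^2 + 3*t - 1)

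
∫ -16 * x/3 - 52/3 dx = -8*x^2/3 - 52*x/3 + C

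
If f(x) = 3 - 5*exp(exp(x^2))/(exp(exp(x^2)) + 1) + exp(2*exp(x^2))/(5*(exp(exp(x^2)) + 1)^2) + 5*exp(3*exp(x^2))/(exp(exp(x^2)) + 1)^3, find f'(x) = (-50*x*exp(x^2 + exp(x^2)) - 96*x*exp(x^2 + 2*exp(x^2)) + 104*x*exp(x^2 + 3*exp(x^2)))/(5*exp(4*exp(x^2)) + 20*exp(3*exp(x^2)) + 30*exp(2*exp(x^2)) + 20*exp(exp(x^2)) + 5)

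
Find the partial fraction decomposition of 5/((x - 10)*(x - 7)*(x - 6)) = 5/(4*(x - 6)) - 5/(3*(x - 7)) + 5/(12*(x - 10))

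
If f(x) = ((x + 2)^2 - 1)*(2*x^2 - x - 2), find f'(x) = 8*x^3 + 21*x^2 - 11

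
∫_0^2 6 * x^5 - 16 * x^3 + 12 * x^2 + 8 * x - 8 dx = 32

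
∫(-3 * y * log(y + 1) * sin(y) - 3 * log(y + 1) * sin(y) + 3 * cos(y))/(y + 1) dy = 3*log(y + 1)*cos(y) + C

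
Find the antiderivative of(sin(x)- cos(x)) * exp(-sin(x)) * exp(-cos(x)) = exp(-sqrt(2)*sin(x + pi/4)) + C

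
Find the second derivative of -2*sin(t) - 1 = 2*sin(t)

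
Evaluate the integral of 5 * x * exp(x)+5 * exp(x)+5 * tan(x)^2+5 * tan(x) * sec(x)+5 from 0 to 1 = -5 + 5*tan(1) + 5/cos(1) + 5*E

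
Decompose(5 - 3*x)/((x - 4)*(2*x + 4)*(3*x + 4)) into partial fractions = -81/(64*(3*x + 4)) + 11/(24*(x + 2)) - 7/(192*(x - 4))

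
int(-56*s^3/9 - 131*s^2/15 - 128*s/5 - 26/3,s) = -14*s^4/9 - 131*s^3/45 - 64*s^2/5 - 26*s/3 + C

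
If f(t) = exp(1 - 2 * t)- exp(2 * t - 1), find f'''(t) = (-8*exp(4*t - 2) - 8)*exp(1 - 2*t)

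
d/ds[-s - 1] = -1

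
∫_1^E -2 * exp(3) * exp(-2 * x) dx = -E + exp(3 - 2*E)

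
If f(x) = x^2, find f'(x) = 2*x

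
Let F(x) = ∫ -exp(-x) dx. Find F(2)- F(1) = -exp(-1) + exp(-2)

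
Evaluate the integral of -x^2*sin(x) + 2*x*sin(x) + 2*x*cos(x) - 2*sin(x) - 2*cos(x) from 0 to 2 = -2 + 2*cos(2)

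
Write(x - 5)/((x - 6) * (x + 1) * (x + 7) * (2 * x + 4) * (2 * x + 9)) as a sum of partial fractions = 76/(3675*(2*x + 9)) - 1/(325*(x + 7)) - 7/(400*(x + 2)) + 1/(98*(x + 1)) + 1/(30576*(x - 6))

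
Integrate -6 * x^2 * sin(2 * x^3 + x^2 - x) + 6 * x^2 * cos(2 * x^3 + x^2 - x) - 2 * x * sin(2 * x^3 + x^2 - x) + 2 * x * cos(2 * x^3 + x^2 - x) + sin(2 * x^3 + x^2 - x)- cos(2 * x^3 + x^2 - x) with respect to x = sin(x*(2*x^2 + x - 1)) + cos(x*(2*x^2 + x - 1)) + C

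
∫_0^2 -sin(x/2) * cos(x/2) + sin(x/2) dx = (-1 + cos(1))^2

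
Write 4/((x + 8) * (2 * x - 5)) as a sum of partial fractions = 8/(21*(2*x - 5)) - 4/(21*(x + 8))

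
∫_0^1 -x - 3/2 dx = -2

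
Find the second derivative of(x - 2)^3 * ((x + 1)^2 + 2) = 20*x^3 - 48*x^2 + 18*x - 4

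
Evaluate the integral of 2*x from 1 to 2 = 3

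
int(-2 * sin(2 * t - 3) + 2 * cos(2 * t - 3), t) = sin(2*t - 3) + cos(2*t - 3) + C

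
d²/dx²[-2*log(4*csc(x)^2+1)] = 16*(2*sin(x)^2 - 3 - 4/sin(x)^2)/(sin(x)^2 + 4)^2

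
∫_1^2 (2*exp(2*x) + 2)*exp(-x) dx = -2*E - 2*exp(-2) + 2*exp(-1) + 2*exp(2)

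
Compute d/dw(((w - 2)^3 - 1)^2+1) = 6*w^5 - 60*w^4 + 240*w^3 - 486*w^2 + 504*w - 216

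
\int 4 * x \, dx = 2*x^2 + C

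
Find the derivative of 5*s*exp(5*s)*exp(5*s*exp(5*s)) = 125*s^2*exp(5*s*exp(5*s) + 10*s) + 25*s*exp(5*s*exp(5*s) + 5*s) + 25*s*exp(5*s*exp(5*s) + 10*s) + 5*exp(5*s*exp(5*s) + 5*s)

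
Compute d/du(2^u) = 2^u*log(2)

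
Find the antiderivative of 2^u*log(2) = 2^u + C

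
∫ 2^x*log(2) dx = 2^x + C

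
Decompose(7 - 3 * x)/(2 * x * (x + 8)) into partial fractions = -31/(16*(x + 8)) + 7/(16*x)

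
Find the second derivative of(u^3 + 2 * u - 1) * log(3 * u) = (6*u^3*log(u) + 5*u^3 + 6*u^3*log(3) + 2*u + 1)/u^2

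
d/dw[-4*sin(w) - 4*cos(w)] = 4*sin(w) - 4*cos(w)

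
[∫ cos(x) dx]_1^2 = -sin(1) + sin(2)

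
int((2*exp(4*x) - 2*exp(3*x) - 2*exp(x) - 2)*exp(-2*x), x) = -4*sinh(x) + 2*cosh(2*x) + C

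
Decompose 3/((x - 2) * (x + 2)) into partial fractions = -3/(4*(x + 2)) + 3/(4*(x - 2))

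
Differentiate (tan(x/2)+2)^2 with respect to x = (sin(x/2)/cos(x/2) + 2)/cos(x/2)^2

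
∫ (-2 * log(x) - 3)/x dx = -(log(x) + 2)^2 + log(x) + C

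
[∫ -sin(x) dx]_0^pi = -2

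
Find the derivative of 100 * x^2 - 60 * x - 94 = 200*x - 60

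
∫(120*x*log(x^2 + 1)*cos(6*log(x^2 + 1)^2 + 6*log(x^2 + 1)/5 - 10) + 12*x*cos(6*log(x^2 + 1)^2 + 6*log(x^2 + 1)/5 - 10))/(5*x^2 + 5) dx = sin(6*log(x^2 + 1)^2 + 6*log(x^2 + 1)/5 - 10) + C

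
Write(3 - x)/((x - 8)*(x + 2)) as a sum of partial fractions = -1/(2*(x + 2)) - 1/(2*(x - 8))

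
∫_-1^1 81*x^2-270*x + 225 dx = 504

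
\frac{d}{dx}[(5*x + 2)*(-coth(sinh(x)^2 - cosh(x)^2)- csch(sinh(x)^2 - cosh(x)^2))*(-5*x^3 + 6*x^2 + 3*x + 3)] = -100*x^3*coth(1) - 100*x^3*csch(1) + 60*x^2*csch(1) + 60*x^2*coth(1) + 54*x*csch(1) + 54*x*coth(1) + 21*csch(1) + 21*coth(1)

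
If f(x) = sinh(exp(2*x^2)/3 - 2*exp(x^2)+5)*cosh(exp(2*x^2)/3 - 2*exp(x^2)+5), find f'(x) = 4*x*(exp(x^2)/3 - 1)*exp(x^2)*cosh(2*exp(2*x^2)/3 - 4*exp(x^2) + 10)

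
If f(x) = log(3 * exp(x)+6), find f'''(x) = (-2*exp(2*x) + 4*exp(x))/(exp(3*x) + 6*exp(2*x) + 12*exp(x) + 8)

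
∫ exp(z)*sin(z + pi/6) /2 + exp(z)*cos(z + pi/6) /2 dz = exp(z)*sin(z + pi/6)/2 + C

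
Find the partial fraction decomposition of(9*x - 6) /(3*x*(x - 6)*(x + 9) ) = -29/(135*(x + 9)) + 8/(45*(x - 6)) + 1/(27*x)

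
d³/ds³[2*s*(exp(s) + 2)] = 2*s*exp(s) + 6*exp(s)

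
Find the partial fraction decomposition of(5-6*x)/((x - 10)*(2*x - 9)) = 4/(2*x - 9) - 5/(x - 10)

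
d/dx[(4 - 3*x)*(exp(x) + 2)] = -3*x*exp(x) + exp(x) - 6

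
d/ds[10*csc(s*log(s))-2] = -10*(log(s) + 1)*cos(s*log(s))/sin(s*log(s))^2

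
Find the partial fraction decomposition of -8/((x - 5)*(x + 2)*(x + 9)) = -4/(49*(x + 9)) + 8/(49*(x + 2)) - 4/(49*(x - 5))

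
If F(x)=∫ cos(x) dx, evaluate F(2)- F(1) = -sin(1) + sin(2)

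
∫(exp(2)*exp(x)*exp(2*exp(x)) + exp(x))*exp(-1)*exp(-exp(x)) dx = 2*sinh(exp(x) + 1) + C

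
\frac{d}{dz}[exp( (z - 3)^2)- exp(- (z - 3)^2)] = (2*z*exp(2*z^2 - 12*z + 18) + 2*z - 6*exp(2*z^2 - 12*z + 18) - 6)*exp(-z^2 + 6*z - 9)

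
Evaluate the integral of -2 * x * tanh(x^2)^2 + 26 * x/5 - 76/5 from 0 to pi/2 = -38*pi/5 + tanh(pi^2/4) + 2*pi^2/5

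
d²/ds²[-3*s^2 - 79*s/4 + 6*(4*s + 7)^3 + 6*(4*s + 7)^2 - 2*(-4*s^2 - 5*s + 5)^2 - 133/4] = -384*s^2 + 1824*s + 4278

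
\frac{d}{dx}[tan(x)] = cos(x)^(-2)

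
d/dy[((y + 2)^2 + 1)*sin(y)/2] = y^2*cos(y)/2 + y*sin(y) + 2*y*cos(y) + 2*sin(y) + 5*cos(y)/2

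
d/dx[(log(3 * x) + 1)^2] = (2*log(x) + 2 + 2*log(3))/x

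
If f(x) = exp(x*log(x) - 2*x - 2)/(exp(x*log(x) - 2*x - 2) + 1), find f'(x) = (exp(-x*log(x) + 2*x + 2)*log(x) - exp(-x*log(x) + 2*x + 2))/(exp(4)*exp(4*x)*exp(-2*x*log(x)) + 2*exp(2)*exp(2*x)*exp(-x*log(x)) + 1)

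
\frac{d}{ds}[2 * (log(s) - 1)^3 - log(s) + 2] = (6*log(s)^2 - 12*log(s) + 5)/s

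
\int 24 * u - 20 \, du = 12*u^2 - 20*u + C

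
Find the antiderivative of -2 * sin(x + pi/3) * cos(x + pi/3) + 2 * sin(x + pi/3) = (cos(x + pi/3) - 1)^2 + C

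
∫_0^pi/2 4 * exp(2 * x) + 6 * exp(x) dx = -10 + 2*exp(pi/2) + 2*(1 + exp(pi/2))^2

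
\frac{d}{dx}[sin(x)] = cos(x)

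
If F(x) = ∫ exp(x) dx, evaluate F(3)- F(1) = -E + exp(3)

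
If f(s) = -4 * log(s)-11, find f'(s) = -4/s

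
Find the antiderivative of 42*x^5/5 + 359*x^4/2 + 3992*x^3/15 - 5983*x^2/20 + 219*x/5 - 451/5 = 7*x^6/5 + 359*x^5/10 + 998*x^4/15 - 5983*x^3/60 + 219*x^2/10 - 451*x/5 + C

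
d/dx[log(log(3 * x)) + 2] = 1/(x*log(x) + x*log(3))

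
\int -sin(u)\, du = cos(u) + C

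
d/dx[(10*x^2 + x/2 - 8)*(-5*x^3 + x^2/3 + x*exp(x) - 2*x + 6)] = -250*x^4 + 10*x^3*exp(x) + 10*x^3/3 + 61*x^2*exp(x)/2 + 121*x^2/2 - 7*x*exp(x) + 338*x/3 - 8*exp(x) + 19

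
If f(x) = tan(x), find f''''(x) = 24*tan(x)^5 + 40*tan(x)^3 + 16*tan(x)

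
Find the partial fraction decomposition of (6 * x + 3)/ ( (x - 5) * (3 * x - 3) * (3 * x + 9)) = -5/(96*(x + 3)) - 1/(16*(x - 1)) + 11/(96*(x - 5))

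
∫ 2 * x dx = x^2 + C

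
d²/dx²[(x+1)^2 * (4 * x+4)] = 24*x + 24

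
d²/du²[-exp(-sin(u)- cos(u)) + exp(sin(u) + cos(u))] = (-sqrt(2)*exp(2*sin(u) + 2*cos(u))*sin(u + pi/4) - exp(2*sin(u))*exp(2*cos(u))*sin(2*u) + exp(2*sin(u))*exp(2*cos(u)) + sin(2*u) - sqrt(2)*sin(u + pi/4) - 1)*exp(-sqrt(2)*sin(u + pi/4))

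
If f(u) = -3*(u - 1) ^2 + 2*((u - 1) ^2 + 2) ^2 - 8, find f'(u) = 8*u^3 - 24*u^2 + 34*u - 18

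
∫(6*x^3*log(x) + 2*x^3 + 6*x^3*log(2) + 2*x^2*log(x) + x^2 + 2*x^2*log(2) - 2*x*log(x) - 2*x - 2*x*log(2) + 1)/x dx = (2*x^3 + x^2 - 2*x + 1)*log(2*x) + C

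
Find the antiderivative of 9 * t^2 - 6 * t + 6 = 3*t^3 - 3*t^2 + 6*t + C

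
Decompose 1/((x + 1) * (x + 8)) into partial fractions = -1/(7*(x + 8)) + 1/(7*(x + 1))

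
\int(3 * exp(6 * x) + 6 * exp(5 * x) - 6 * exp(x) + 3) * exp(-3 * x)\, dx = ((exp(x) + 1)*exp(x) - 1)^3*exp(-3*x) + C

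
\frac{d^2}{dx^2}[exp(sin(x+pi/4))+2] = -exp(sin(x + pi/4))*sin(x + pi/4) + exp(sin(x + pi/4))*cos(x + pi/4)^2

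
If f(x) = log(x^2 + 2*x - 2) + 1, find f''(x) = (-2*x^2 - 4*x - 8)/(x^4 + 4*x^3 - 8*x + 4)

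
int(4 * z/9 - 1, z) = 2*z^2/9 - z + C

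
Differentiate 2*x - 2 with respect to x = 2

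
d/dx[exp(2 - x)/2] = -exp(2 - x)/2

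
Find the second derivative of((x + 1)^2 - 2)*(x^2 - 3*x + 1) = 12*x^2 - 6*x - 12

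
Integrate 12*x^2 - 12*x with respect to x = 4*x^3 - 6*x^2 + C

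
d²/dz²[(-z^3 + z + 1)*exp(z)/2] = -z^3*exp(z)/2 - 3*z^2*exp(z) - 5*z*exp(z)/2 + 3*exp(z)/2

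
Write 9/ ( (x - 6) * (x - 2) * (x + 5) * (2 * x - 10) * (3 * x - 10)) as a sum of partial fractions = 729/(8000*(3*x - 10)) + 9/(38500*(x + 5)) - 3/(224*(x - 2)) - 3/(100*(x - 5)) + 9/(704*(x - 6))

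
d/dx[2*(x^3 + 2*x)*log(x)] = 6*x^2*log(x) + 2*x^2 + 4*log(x) + 4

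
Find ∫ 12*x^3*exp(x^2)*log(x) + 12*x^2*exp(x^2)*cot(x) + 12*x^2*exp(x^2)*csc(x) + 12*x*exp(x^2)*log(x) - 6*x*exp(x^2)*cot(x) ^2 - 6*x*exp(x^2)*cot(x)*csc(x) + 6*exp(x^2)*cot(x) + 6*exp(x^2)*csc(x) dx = 6*x*(x*log(x) + cot(x) + csc(x))*exp(x^2) + C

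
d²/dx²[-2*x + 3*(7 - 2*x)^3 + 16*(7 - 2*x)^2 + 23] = 632 - 144*x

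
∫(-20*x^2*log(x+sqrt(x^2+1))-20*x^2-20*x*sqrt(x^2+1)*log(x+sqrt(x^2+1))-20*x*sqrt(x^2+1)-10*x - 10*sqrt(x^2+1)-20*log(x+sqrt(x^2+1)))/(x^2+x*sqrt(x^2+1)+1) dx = -10*(2*x + 1)*log(x + sqrt(x^2 + 1)) + C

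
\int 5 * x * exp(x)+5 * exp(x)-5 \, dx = 5*x*(exp(x) - 1) + C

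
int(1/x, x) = log(15*x) + C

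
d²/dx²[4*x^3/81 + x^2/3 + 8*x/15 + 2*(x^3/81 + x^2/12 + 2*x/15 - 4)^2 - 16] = 20*x^4/2187 + 20*x^3/243 + 199*x^2/810 - 28*x/45 - 434/225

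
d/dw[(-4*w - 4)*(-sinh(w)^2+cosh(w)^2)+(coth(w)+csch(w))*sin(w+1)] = -sin(w + 1)*cosh(w)/sinh(w)^2 - sin(w + 1)/sinh(w)^2 + cos(w + 1)/tanh(w) + cos(w + 1)/sinh(w) - 4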